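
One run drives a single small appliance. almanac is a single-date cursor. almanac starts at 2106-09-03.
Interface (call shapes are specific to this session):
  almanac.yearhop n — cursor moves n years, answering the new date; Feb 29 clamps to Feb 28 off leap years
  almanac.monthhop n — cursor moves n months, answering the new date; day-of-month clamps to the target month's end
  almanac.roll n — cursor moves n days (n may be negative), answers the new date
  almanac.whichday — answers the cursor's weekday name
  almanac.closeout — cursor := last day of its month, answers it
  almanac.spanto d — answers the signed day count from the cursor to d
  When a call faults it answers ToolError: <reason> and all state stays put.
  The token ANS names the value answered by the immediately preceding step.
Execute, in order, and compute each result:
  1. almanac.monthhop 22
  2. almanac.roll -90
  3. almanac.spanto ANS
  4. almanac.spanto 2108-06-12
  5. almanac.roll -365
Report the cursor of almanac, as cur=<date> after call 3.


Step: monthhop[22]
Result: 2108-07-03
Step: roll[-90]
Result: 2108-04-04
Step: spanto[ANS]
Result: 0
Step: spanto[2108-06-12]
Result: 69
Step: roll[-365]
Result: 2107-04-05

Answer: cur=2108-04-04


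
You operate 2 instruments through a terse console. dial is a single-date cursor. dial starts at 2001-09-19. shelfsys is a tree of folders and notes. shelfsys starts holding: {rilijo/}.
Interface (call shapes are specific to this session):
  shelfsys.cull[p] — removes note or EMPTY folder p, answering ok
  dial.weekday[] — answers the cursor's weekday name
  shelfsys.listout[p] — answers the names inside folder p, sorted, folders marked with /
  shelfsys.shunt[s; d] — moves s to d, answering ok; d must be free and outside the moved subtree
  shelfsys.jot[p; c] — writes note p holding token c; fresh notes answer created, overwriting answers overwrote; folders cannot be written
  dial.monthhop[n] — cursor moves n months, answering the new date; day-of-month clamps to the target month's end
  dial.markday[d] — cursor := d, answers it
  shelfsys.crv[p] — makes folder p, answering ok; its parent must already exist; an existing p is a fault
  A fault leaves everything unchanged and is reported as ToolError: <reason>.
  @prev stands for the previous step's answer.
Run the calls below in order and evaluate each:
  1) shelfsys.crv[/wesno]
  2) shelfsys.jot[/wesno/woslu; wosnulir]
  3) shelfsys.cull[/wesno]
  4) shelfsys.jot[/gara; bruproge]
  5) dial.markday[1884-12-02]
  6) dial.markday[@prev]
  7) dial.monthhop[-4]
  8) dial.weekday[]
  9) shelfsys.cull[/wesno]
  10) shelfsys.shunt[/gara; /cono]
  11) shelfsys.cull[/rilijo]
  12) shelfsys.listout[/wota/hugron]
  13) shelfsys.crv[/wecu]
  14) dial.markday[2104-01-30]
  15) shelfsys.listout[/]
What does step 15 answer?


Then shelfsys.crv passing p: /wesno, and observe ok.
Now I run shelfsys.jot passing p: /wesno/woslu, c: wosnulir, and see created.
I try shelfsys.cull passing p: /wesno, and see ToolError: not empty.
Now I run shelfsys.jot passing p: /gara, c: bruproge, which returns created.
Now I run dial.markday passing d: 1884-12-02: 1884-12-02.
Calling dial.markday passing d: @prev, → 1884-12-02.
Then dial.monthhop passing n: -4, and see 1884-08-02.
Next I call dial.weekday(), and get Saturday.
Invoking shelfsys.cull passing p: /wesno, giving ToolError: not empty.
Then shelfsys.shunt passing s: /gara, d: /cono, and observe ok.
I invoke shelfsys.cull passing p: /rilijo, which returns ok.
I call shelfsys.listout passing p: /wota/hugron, yielding ToolError: not found.
Invoking shelfsys.crv passing p: /wecu, which returns ok.
Calling dial.markday passing d: 2104-01-30, → 2104-01-30.
Then shelfsys.listout passing p: /: [cono, wecu/, wesno/].

Answer: [cono, wecu/, wesno/]


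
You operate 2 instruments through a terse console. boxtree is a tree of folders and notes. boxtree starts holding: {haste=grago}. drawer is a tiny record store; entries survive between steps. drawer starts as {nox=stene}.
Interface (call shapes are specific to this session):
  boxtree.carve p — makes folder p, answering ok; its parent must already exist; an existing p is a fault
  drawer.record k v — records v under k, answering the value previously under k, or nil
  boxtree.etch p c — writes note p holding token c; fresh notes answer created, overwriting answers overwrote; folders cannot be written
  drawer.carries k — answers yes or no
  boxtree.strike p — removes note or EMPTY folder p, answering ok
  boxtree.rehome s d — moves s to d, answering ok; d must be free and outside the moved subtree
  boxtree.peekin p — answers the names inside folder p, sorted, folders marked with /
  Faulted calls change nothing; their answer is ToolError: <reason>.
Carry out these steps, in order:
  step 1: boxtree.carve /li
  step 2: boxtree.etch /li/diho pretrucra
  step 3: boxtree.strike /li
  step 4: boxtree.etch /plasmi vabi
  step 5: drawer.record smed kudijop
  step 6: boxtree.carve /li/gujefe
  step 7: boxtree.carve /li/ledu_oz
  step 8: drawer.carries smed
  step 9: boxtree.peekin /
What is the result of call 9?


$ boxtree.carve /li
:: ok
$ boxtree.etch /li/diho pretrucra
:: created
$ boxtree.strike /li
:: ToolError: not empty
$ boxtree.etch /plasmi vabi
:: created
$ drawer.record smed kudijop
:: nil
$ boxtree.carve /li/gujefe
:: ok
$ boxtree.carve /li/ledu_oz
:: ok
$ drawer.carries smed
:: yes
$ boxtree.peekin /
:: [haste, li/, plasmi]

Answer: [haste, li/, plasmi]


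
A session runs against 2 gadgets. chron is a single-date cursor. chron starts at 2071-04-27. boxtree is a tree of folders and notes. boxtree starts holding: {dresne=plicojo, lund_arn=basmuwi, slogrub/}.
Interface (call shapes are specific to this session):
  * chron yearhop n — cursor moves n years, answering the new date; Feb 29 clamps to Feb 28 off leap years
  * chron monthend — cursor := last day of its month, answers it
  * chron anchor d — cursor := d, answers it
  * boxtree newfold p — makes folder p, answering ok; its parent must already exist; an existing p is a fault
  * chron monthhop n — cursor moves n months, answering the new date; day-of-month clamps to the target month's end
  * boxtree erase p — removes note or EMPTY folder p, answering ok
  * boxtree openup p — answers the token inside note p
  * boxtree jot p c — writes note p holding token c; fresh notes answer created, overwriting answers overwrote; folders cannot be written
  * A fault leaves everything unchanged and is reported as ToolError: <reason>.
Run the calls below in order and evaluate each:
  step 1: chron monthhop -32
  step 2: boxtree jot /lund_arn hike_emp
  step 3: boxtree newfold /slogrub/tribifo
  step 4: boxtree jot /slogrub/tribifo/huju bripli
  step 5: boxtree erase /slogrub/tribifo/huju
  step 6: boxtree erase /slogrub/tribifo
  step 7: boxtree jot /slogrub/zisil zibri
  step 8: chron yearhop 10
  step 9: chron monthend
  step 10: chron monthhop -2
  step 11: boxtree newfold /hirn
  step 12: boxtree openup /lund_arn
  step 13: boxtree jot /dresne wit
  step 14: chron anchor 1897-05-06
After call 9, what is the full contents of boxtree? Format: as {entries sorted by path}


% chron monthhop(n: -32) -> 2068-08-27
% boxtree jot(p: /lund_arn, c: hike_emp) -> overwrote
% boxtree newfold(p: /slogrub/tribifo) -> ok
% boxtree jot(p: /slogrub/tribifo/huju, c: bripli) -> created
% boxtree erase(p: /slogrub/tribifo/huju) -> ok
% boxtree erase(p: /slogrub/tribifo) -> ok
% boxtree jot(p: /slogrub/zisil, c: zibri) -> created
% chron yearhop(n: 10) -> 2078-08-27
% chron monthend() -> 2078-08-31
% chron monthhop(n: -2) -> 2078-06-30
% boxtree newfold(p: /hirn) -> ok
% boxtree openup(p: /lund_arn) -> hike_emp
% boxtree jot(p: /dresne, c: wit) -> overwrote
% chron anchor(d: 1897-05-06) -> 1897-05-06

Answer: {dresne=plicojo, lund_arn=hike_emp, slogrub/, slogrub/zisil=zibri}


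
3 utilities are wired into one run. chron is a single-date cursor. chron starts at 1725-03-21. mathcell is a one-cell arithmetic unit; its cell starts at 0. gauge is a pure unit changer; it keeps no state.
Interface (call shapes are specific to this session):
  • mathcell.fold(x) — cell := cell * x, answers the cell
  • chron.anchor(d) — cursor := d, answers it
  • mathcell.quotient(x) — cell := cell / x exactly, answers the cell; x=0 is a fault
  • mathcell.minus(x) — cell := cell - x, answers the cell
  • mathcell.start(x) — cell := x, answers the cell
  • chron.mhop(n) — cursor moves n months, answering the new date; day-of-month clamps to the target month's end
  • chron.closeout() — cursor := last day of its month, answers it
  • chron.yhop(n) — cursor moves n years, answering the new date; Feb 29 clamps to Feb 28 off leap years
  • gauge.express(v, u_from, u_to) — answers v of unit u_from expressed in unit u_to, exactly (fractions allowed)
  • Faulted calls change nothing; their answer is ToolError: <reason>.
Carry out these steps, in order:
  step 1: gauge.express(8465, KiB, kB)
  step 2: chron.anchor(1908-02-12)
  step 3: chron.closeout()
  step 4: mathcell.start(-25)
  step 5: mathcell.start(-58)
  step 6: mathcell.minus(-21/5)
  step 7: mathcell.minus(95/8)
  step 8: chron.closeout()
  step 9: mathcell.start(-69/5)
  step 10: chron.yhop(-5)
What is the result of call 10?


Step: gauge.express[8465; KiB; kB]
Result: 216704/25
Step: chron.anchor[1908-02-12]
Result: 1908-02-12
Step: chron.closeout[]
Result: 1908-02-29
Step: mathcell.start[-25]
Result: -25
Step: mathcell.start[-58]
Result: -58
Step: mathcell.minus[-21/5]
Result: -269/5
Step: mathcell.minus[95/8]
Result: -2627/40
Step: chron.closeout[]
Result: 1908-02-29
Step: mathcell.start[-69/5]
Result: -69/5
Step: chron.yhop[-5]
Result: 1903-02-28

Answer: 1903-02-28


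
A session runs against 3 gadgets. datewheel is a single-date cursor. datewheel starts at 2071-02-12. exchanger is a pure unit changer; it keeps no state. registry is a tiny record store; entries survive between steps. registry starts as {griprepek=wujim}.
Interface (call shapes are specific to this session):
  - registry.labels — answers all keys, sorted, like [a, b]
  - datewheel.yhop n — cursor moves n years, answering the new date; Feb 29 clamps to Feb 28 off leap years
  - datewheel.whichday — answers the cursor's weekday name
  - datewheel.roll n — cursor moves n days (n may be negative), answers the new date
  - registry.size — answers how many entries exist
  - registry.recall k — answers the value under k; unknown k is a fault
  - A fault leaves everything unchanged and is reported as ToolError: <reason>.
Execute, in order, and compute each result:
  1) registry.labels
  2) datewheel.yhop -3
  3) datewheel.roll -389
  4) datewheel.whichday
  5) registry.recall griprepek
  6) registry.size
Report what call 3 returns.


;; registry.labels() -> [griprepek]
;; datewheel.yhop(n='-3') -> 2068-02-12
;; datewheel.roll(n='-389') -> 2067-01-19
;; datewheel.whichday() -> Wednesday
;; registry.recall(k='griprepek') -> wujim
;; registry.size() -> 1

Answer: 2067-01-19


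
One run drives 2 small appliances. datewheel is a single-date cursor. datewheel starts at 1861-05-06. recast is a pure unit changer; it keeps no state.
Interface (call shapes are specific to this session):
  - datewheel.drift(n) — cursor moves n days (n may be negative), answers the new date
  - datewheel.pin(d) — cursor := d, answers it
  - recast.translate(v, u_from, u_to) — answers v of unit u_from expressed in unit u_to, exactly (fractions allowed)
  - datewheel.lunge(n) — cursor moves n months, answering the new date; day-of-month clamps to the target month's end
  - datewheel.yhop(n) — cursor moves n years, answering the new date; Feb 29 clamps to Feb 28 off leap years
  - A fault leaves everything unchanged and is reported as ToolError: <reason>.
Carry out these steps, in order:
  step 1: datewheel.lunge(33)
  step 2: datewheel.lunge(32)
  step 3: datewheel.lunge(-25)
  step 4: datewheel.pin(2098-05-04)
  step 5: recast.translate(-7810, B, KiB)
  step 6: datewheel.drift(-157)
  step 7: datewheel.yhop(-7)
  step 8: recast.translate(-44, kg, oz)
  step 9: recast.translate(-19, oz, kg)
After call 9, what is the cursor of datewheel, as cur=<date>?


I run lunge passing n='33', which returns 1864-02-06.
I invoke lunge passing n='32', — result: 1866-10-06.
I run lunge passing n='-25', and see 1864-09-06.
I call pin passing d='2098-05-04', → 2098-05-04.
Next I call translate passing v='-7810', u_from='B', u_to='KiB', → -3905/512.
I invoke drift passing n='-157', → 2097-11-28.
Calling yhop passing n='-7', which returns 2090-11-28.
I use translate passing v='-44', u_from='kg', u_to='oz', and get -6400000000/4123567.
I use translate passing v='-19', u_from='oz', u_to='kg', and see -861825503/1600000000.

Answer: cur=2090-11-28


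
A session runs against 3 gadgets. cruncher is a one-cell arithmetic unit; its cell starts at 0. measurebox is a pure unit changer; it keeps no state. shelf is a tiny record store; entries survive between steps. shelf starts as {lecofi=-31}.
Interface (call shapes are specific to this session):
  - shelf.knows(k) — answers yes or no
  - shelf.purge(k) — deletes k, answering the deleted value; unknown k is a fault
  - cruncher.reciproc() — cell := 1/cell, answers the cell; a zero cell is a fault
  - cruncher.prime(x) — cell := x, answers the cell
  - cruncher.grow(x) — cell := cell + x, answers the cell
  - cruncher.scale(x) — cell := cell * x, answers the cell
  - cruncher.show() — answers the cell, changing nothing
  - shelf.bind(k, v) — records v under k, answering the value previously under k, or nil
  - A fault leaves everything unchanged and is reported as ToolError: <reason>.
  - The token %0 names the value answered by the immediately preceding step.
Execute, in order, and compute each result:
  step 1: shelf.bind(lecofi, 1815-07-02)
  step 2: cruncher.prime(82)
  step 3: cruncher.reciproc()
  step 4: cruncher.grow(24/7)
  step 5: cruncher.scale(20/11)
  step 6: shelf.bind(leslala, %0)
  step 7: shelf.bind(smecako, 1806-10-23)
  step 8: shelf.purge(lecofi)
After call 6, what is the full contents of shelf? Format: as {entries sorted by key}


CALL bind[lecofi; 1815-07-02]
RET  -31
CALL prime[82]
RET  82
CALL reciproc[]
RET  1/82
CALL grow[24/7]
RET  1975/574
CALL scale[20/11]
RET  19750/3157
CALL bind[leslala; %0]
RET  nil
CALL bind[smecako; 1806-10-23]
RET  nil
CALL purge[lecofi]
RET  1815-07-02

Answer: {lecofi=1815-07-02, leslala=19750/3157}


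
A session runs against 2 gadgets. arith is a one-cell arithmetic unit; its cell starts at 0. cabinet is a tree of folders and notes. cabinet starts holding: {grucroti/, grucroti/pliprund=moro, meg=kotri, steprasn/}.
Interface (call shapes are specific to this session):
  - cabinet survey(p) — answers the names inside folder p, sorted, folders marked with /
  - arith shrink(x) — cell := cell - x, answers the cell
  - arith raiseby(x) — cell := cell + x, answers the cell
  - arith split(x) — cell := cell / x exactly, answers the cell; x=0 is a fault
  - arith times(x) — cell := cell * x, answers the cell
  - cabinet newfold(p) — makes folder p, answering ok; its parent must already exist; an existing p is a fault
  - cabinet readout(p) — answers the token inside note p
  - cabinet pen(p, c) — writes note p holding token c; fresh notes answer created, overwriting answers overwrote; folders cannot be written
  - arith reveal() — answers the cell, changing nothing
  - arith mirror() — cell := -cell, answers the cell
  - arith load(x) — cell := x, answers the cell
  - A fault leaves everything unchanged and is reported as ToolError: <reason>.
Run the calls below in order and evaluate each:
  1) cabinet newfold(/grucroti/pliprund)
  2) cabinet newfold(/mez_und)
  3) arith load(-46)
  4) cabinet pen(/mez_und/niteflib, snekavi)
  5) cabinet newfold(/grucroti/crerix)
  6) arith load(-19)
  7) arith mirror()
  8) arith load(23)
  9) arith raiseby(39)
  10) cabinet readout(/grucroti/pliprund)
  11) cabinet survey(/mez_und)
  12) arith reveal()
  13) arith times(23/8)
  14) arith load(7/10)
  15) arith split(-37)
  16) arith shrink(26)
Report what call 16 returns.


Now I run cabinet newfold(p=/grucroti/pliprund), — result: ToolError: exists.
I use cabinet newfold(p=/mez_und), yielding ok.
I call arith load(x=-46), → -46.
I invoke cabinet pen(p=/mez_und/niteflib, c=snekavi), giving created.
I invoke cabinet newfold(p=/grucroti/crerix), yielding ok.
Calling arith load(x=-19), → -19.
I call arith mirror: 19.
Using arith load(x=23), and see 23.
Next I call arith raiseby(x=39), and get 62.
I invoke cabinet readout(p=/grucroti/pliprund), which returns moro.
I try cabinet survey(p=/mez_und), and get [niteflib].
I try arith reveal, giving 62.
Next I call arith times(x=23/8), — result: 713/4.
Then arith load(x=7/10), which returns 7/10.
Then arith split(x=-37), — result: -7/370.
I try arith shrink(x=26), — result: -9627/370.

Answer: -9627/370


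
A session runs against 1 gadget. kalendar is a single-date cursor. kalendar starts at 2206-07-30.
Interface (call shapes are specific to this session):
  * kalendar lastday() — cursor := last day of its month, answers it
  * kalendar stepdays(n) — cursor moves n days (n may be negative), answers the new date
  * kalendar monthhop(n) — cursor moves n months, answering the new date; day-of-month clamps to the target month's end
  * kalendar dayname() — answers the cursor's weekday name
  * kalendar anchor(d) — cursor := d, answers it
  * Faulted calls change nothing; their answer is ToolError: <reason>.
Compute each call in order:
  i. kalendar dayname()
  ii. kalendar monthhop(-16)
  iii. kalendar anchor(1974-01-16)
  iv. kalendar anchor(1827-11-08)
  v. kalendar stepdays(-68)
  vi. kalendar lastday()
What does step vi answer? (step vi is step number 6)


Calling kalendar dayname(), yielding Wednesday.
I invoke kalendar monthhop passing n='-16': 2205-03-30.
I use kalendar anchor passing d='1974-01-16', which returns 1974-01-16.
I use kalendar anchor passing d='1827-11-08', — result: 1827-11-08.
I invoke kalendar stepdays passing n='-68', and get 1827-09-01.
Then kalendar lastday, — result: 1827-09-30.

Answer: 1827-09-30


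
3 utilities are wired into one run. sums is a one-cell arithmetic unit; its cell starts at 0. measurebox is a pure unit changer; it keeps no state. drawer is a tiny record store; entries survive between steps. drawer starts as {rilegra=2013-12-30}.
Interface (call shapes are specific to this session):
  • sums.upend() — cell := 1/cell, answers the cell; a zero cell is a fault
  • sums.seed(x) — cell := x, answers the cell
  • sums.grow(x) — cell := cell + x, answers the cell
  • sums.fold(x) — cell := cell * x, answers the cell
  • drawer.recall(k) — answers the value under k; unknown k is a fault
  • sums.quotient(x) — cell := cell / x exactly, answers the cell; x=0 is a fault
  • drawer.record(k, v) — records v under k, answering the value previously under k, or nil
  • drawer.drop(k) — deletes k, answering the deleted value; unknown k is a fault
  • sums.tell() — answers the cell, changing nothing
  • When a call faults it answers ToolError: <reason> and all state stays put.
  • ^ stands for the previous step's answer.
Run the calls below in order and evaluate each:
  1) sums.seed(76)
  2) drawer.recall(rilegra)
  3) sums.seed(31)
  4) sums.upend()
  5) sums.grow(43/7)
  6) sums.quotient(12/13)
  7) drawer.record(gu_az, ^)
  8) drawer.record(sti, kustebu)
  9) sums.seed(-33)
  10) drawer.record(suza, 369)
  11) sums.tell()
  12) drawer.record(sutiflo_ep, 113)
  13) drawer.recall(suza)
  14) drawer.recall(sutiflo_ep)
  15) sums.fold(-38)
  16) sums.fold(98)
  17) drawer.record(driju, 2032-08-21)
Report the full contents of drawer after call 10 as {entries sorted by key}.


% 1. sums.seed(76) : 76
% 2. drawer.recall(rilegra) : 2013-12-30
% 3. sums.seed(31) : 31
% 4. sums.upend() : 1/31
% 5. sums.grow(43/7) : 1340/217
% 6. sums.quotient(12/13) : 4355/651
% 7. drawer.record(gu_az, ^) : nil
% 8. drawer.record(sti, kustebu) : nil
% 9. sums.seed(-33) : -33
% 10. drawer.record(suza, 369) : nil
% 11. sums.tell() : -33
% 12. drawer.record(sutiflo_ep, 113) : nil
% 13. drawer.recall(suza) : 369
% 14. drawer.recall(sutiflo_ep) : 113
% 15. sums.fold(-38) : 1254
% 16. sums.fold(98) : 122892
% 17. drawer.record(driju, 2032-08-21) : nil

Answer: {gu_az=4355/651, rilegra=2013-12-30, sti=kustebu, suza=369}


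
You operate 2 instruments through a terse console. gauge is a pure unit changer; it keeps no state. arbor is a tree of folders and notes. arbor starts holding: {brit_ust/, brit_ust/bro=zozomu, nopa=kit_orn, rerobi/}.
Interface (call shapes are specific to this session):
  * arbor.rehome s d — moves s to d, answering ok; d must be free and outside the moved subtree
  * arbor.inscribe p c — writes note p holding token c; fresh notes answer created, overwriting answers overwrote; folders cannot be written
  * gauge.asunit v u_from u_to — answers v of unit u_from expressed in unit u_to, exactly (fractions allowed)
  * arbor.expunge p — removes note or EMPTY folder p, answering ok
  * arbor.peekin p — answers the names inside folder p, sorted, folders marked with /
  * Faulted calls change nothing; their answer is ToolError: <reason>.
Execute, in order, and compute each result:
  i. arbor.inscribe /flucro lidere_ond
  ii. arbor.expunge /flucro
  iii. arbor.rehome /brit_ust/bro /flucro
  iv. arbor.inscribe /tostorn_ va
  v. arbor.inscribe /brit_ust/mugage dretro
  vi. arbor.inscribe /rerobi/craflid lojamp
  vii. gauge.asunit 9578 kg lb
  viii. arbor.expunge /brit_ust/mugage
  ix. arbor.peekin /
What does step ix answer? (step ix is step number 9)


Calling arbor.inscribe on /flucro, lidere_ond, and observe created.
Calling arbor.expunge on /flucro, — result: ok.
I run arbor.rehome on /brit_ust/bro, /flucro, which returns ok.
I call arbor.inscribe on /tostorn_, va: created.
Then arbor.inscribe on /brit_ust/mugage, dretro, — result: created.
I call arbor.inscribe on /rerobi/craflid, lojamp, and get created.
Next I call gauge.asunit on 9578, kg, lb, — result: 957800000000/45359237.
I call arbor.expunge on /brit_ust/mugage, yielding ok.
Now I run arbor.peekin on /, which returns [brit_ust/, flucro, nopa, rerobi/, tostorn_].

Answer: [brit_ust/, flucro, nopa, rerobi/, tostorn_]


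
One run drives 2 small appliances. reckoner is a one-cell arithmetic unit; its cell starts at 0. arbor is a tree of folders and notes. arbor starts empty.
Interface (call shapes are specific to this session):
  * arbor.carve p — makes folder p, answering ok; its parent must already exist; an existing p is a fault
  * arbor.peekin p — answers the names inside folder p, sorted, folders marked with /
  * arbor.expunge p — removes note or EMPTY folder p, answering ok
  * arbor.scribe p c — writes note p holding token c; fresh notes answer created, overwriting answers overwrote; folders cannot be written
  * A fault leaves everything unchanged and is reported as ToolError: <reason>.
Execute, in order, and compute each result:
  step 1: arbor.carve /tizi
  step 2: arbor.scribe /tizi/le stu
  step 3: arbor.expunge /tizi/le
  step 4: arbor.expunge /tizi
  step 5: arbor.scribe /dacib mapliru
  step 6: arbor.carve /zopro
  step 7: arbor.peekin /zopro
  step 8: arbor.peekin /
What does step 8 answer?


Answer: [dacib, zopro/]

Derivation:
Now I run arbor.carve on p→/tizi, and observe ok.
I call arbor.scribe on p→/tizi/le, c→stu, which returns created.
Calling arbor.expunge on p→/tizi/le: ok.
I run arbor.expunge on p→/tizi, and get ok.
I call arbor.scribe on p→/dacib, c→mapliru, yielding created.
Next I call arbor.carve on p→/zopro, and observe ok.
I use arbor.peekin on p→/zopro, and see [].
Calling arbor.peekin on p→/, — result: [dacib, zopro/].


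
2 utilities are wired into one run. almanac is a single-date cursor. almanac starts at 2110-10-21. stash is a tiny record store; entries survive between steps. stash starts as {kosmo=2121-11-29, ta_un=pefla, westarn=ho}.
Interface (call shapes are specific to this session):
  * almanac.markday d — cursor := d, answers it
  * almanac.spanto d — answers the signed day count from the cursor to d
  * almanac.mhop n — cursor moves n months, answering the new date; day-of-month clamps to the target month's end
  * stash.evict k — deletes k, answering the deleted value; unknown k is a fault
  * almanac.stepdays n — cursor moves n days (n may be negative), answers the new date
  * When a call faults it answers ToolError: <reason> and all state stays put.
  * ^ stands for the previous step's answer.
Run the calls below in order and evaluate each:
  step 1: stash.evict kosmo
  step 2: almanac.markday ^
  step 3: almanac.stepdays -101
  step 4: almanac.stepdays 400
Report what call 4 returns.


→ evict(k='kosmo')
← 2121-11-29
→ markday(d='^')
← 2121-11-29
→ stepdays(n='-101')
← 2121-08-20
→ stepdays(n='400')
← 2122-09-24

Answer: 2122-09-24


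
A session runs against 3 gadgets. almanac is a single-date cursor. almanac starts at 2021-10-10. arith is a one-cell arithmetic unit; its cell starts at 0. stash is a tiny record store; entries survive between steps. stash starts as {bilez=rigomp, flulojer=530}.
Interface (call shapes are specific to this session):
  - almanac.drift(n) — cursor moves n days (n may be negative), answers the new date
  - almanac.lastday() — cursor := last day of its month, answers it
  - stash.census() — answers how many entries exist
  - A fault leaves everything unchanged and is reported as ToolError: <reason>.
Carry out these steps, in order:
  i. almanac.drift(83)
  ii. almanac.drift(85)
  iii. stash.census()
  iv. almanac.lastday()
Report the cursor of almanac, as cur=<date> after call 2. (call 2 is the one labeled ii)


;; almanac.drift(n→83) => 2022-01-01
;; almanac.drift(n→85) => 2022-03-27
;; stash.census() => 2
;; almanac.lastday() => 2022-03-31

Answer: cur=2022-03-27


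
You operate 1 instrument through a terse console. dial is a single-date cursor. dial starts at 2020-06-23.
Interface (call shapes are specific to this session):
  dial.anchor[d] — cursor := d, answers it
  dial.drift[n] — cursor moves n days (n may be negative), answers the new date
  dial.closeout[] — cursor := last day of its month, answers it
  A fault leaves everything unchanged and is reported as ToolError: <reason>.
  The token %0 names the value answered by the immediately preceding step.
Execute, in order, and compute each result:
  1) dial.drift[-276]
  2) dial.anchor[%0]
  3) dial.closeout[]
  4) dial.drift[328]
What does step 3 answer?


Answer: 2019-09-30

Derivation:
·→ dial.drift(n=-276)
·← 2019-09-21
·→ dial.anchor(d=%0)
·← 2019-09-21
·→ dial.closeout()
·← 2019-09-30
·→ dial.drift(n=328)
·← 2020-08-23


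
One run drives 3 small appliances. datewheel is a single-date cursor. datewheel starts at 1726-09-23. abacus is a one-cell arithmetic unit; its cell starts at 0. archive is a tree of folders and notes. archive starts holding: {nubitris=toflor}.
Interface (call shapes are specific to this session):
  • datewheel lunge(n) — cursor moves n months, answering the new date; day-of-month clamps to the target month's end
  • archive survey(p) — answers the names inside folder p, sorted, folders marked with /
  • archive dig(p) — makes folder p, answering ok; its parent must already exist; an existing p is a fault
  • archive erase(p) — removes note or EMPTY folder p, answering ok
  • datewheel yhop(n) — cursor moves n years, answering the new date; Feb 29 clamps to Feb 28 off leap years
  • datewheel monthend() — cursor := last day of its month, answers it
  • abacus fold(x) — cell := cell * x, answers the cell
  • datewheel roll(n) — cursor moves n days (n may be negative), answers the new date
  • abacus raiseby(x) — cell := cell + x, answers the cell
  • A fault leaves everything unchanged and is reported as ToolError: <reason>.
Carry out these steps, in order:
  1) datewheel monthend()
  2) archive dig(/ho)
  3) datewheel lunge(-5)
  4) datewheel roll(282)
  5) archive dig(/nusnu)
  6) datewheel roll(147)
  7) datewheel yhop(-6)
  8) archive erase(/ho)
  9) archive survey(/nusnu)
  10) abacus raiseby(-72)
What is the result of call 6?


Answer: 1727-07-03

Derivation:
-- 1. datewheel monthend() == 1726-09-30
-- 2. archive dig(p='/ho') == ok
-- 3. datewheel lunge(n='-5') == 1726-04-30
-- 4. datewheel roll(n='282') == 1727-02-06
-- 5. archive dig(p='/nusnu') == ok
-- 6. datewheel roll(n='147') == 1727-07-03
-- 7. datewheel yhop(n='-6') == 1721-07-03
-- 8. archive erase(p='/ho') == ok
-- 9. archive survey(p='/nusnu') == []
-- 10. abacus raiseby(x='-72') == -72


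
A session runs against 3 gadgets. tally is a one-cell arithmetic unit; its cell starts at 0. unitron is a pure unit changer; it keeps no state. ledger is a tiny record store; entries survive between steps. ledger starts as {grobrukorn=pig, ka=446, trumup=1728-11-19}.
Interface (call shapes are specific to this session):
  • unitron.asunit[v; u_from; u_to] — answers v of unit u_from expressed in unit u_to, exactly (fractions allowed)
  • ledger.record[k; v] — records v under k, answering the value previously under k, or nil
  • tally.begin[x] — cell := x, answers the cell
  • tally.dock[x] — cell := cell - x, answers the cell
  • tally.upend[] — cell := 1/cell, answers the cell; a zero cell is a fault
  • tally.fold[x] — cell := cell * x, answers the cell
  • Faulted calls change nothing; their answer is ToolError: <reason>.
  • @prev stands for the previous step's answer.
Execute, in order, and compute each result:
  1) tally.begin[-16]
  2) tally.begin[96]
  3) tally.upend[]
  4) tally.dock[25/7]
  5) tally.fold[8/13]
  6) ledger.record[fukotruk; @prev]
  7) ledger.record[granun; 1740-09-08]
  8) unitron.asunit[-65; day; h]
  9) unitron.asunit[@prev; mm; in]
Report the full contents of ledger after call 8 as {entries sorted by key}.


$ tally.begin x: -16
= -16
$ tally.begin x: 96
= 96
$ tally.upend
= 1/96
$ tally.dock x: 25/7
= -2393/672
$ tally.fold x: 8/13
= -2393/1092
$ ledger.record k: fukotruk v: @prev
= nil
$ ledger.record k: granun v: 1740-09-08
= nil
$ unitron.asunit v: -65 u_from: day u_to: h
= -1560
$ unitron.asunit v: @prev u_from: mm u_to: in
= -7800/127

Answer: {fukotruk=-2393/1092, granun=1740-09-08, grobrukorn=pig, ka=446, trumup=1728-11-19}


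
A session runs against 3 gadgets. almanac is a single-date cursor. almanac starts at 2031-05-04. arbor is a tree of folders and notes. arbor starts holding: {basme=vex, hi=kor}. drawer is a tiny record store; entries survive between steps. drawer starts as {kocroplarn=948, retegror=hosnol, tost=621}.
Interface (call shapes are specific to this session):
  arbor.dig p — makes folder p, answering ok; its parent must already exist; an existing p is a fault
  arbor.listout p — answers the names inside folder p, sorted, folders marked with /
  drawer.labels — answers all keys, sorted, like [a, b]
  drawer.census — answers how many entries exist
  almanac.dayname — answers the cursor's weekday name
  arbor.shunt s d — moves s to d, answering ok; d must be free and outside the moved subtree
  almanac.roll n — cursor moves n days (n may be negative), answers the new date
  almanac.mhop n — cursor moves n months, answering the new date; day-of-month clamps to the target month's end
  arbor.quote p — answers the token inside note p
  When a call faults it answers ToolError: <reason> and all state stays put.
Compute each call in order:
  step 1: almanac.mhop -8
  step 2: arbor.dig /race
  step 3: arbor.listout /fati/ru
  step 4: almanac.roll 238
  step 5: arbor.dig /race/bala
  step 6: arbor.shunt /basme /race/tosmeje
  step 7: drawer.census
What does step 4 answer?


~$ almanac.mhop n: -8
[out] 2030-09-04
~$ arbor.dig p: /race
[out] ok
~$ arbor.listout p: /fati/ru
[out] ToolError: not found
~$ almanac.roll n: 238
[out] 2031-04-30
~$ arbor.dig p: /race/bala
[out] ok
~$ arbor.shunt s: /basme d: /race/tosmeje
[out] ok
~$ drawer.census
[out] 3

Answer: 2031-04-30


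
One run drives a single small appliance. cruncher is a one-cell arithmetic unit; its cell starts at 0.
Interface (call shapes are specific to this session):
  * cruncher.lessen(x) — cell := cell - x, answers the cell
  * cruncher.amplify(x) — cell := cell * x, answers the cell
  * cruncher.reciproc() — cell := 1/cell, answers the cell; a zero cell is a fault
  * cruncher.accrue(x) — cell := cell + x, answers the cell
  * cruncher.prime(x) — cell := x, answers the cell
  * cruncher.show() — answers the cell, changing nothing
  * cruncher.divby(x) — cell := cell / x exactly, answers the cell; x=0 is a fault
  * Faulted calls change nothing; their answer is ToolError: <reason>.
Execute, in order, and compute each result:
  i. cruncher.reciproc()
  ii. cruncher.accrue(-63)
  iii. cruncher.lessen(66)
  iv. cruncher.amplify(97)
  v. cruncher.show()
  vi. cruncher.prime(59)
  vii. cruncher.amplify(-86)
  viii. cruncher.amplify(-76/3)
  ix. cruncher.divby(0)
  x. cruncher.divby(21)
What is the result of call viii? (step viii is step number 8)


Answer: 385624/3

Derivation:
Do: reciproc[]
See: ToolError: reciprocal of zero
Do: accrue[x→-63]
See: -63
Do: lessen[x→66]
See: -129
Do: amplify[x→97]
See: -12513
Do: show[]
See: -12513
Do: prime[x→59]
See: 59
Do: amplify[x→-86]
See: -5074
Do: amplify[x→-76/3]
See: 385624/3
Do: divby[x→0]
See: ToolError: division by zero
Do: divby[x→21]
See: 385624/63


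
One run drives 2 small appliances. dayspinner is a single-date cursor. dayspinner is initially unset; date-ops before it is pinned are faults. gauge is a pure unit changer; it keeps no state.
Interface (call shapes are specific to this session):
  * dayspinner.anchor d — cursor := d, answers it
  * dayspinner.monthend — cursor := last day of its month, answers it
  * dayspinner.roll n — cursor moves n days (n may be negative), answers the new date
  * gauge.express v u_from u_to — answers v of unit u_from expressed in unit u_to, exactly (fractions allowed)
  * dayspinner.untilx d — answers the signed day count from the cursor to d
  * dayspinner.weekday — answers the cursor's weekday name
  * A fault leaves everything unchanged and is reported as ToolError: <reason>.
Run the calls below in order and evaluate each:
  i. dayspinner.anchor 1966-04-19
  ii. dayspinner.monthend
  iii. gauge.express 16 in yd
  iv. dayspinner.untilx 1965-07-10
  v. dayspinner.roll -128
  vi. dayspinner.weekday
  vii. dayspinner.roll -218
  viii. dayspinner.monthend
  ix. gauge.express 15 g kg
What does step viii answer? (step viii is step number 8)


[in] dayspinner.anchor d='1966-04-19'
:: 1966-04-19
[in] dayspinner.monthend
:: 1966-04-30
[in] gauge.express v='16' u_from='in' u_to='yd'
:: 4/9
[in] dayspinner.untilx d='1965-07-10'
:: -294
[in] dayspinner.roll n='-128'
:: 1965-12-23
[in] dayspinner.weekday
:: Thursday
[in] dayspinner.roll n='-218'
:: 1965-05-19
[in] dayspinner.monthend
:: 1965-05-31
[in] gauge.express v='15' u_from='g' u_to='kg'
:: 3/200

Answer: 1965-05-31


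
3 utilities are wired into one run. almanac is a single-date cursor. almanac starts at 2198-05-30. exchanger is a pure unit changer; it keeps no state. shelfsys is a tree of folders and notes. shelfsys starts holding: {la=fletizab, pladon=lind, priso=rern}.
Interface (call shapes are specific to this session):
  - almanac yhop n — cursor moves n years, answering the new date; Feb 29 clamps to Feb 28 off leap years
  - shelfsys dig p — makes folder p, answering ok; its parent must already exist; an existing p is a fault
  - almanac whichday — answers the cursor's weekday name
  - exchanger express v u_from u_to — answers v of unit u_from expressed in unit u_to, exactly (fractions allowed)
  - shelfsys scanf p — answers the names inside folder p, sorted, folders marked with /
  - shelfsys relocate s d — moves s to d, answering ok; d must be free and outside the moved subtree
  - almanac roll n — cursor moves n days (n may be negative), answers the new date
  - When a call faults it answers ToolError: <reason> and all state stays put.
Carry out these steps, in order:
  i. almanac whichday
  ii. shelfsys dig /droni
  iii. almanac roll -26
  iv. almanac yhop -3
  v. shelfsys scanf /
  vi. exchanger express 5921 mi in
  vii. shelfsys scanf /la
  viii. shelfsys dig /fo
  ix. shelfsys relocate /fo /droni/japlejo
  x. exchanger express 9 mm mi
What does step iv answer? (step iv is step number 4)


Answer: 2195-05-04

Derivation:
> almanac whichday
  Wednesday
> shelfsys dig p='/droni'
  ok
> almanac roll n='-26'
  2198-05-04
> almanac yhop n='-3'
  2195-05-04
> shelfsys scanf p='/'
  [droni/, la, pladon, priso]
> exchanger express v='5921' u_from='mi' u_to='in'
  375154560
> shelfsys scanf p='/la'
  ToolError: not a directory
> shelfsys dig p='/fo'
  ok
> shelfsys relocate s='/fo' d='/droni/japlejo'
  ok
> exchanger express v='9' u_from='mm' u_to='mi'
  1/178816


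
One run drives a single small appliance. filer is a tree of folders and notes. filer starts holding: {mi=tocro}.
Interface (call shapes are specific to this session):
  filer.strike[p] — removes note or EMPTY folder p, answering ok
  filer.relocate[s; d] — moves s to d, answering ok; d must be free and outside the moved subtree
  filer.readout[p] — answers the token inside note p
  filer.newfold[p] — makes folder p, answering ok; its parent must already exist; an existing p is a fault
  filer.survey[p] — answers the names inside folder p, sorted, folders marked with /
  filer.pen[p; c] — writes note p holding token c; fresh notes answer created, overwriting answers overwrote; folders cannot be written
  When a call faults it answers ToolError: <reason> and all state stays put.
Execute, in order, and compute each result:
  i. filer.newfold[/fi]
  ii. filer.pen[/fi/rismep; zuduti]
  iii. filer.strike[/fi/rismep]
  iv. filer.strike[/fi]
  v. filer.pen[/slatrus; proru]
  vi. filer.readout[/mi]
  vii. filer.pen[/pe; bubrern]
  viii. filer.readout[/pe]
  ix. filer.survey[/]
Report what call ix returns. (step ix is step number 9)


$ newfold /fi
= ok
$ pen /fi/rismep zuduti
= created
$ strike /fi/rismep
= ok
$ strike /fi
= ok
$ pen /slatrus proru
= created
$ readout /mi
= tocro
$ pen /pe bubrern
= created
$ readout /pe
= bubrern
$ survey /
= [mi, pe, slatrus]

Answer: [mi, pe, slatrus]


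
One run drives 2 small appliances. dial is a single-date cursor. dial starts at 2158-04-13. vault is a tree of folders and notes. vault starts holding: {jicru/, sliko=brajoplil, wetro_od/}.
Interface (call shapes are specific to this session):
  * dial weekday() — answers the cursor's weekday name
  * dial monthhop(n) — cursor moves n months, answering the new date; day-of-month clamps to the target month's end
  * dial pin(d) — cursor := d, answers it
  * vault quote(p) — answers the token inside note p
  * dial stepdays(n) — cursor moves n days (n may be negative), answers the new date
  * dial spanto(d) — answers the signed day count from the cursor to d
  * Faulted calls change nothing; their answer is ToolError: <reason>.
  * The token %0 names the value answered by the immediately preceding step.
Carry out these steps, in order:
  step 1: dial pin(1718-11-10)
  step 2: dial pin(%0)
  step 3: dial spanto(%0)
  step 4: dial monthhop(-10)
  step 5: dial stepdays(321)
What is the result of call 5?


I try dial pin with d: 1718-11-10, — result: 1718-11-10.
Then dial pin with d: %0, yielding 1718-11-10.
Now I run dial spanto with d: %0: 0.
I use dial monthhop with n: -10, yielding 1718-01-10.
I call dial stepdays with n: 321, and get 1718-11-27.

Answer: 1718-11-27


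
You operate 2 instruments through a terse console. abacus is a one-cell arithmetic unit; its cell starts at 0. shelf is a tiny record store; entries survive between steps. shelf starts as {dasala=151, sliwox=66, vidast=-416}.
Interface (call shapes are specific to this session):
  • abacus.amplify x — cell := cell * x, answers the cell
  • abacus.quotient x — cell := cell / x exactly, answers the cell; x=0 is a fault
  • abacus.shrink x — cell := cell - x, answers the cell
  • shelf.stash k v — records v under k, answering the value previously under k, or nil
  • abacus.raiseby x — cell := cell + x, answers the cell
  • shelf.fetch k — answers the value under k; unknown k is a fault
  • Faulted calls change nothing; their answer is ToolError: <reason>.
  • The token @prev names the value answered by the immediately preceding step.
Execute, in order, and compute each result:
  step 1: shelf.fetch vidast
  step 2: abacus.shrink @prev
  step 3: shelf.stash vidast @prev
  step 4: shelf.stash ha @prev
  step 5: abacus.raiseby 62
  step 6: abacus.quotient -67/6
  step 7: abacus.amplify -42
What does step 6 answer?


Answer: -2868/67

Derivation:
Step: fetch[k: vidast]
Result: -416
Step: shrink[x: @prev]
Result: 416
Step: stash[k: vidast; v: @prev]
Result: -416
Step: stash[k: ha; v: @prev]
Result: nil
Step: raiseby[x: 62]
Result: 478
Step: quotient[x: -67/6]
Result: -2868/67
Step: amplify[x: -42]
Result: 120456/67
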